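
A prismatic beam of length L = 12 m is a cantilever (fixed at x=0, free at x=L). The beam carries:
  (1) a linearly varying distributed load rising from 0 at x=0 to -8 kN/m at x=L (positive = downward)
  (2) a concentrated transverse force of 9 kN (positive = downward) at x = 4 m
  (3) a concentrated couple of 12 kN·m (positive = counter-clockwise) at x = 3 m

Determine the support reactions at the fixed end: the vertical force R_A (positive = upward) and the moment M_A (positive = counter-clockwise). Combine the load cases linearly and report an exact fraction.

Load 1 — triangular load w₀=-8 kN/m (0→w₀ over full span):
  R_A = w₀L/2 = (-8)·12/2 = -48 kN
  M_A = w₀L²/3 = (-8)·12²/3 = -384 kN·m
Load 2 — point force P=9 kN at a=4 m (b=L-a=8):
  R_A = P = 9 kN
  M_A = Pa = 9·4 = 36 kN·m
Load 3 — applied couple M₀=12 kN·m at a=3 m (b=L-a=9):
  R_A = 0 kN
  M_A = -M₀ = -12 kN·m
Superposition: R_A = -39 kN, M_A = -360 kN·m

R_A = -39 kN, M_A = -360 kN·m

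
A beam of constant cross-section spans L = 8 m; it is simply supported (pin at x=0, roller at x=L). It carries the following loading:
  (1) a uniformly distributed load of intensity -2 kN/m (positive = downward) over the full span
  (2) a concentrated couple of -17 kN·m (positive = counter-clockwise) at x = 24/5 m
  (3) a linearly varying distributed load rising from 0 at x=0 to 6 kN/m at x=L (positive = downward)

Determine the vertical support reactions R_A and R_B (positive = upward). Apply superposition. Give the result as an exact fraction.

R_A = -17/8 kN, R_B = 81/8 kN

Load 1 — uniform load w=-2 kN/m over full span:
  R_A = wL/2 = (-2)·8/2 = -8 kN
  R_B = wL/2 = (-2)·8/2 = -8 kN
Load 2 — applied couple M₀=-17 kN·m at a=24/5 m (b=L-a=16/5):
  R_A = M₀/L = (-17)/8 = -17/8 kN
  R_B = -M₀/L = -(-17)/8 = 17/8 kN
Load 3 — triangular load w₀=6 kN/m (0→w₀ over full span):
  R_A = w₀L/6 = 6·8/6 = 8 kN
  R_B = w₀L/3 = 6·8/3 = 16 kN
Superposition: R_A = -17/8 kN, R_B = 81/8 kN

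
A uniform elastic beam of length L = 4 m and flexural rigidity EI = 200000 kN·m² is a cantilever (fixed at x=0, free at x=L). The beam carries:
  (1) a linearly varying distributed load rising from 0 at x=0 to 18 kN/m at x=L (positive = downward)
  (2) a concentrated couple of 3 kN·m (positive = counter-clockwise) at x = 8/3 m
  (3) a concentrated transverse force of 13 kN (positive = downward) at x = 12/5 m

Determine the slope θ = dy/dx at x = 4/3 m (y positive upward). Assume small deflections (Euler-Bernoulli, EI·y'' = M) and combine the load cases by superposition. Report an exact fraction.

θ(4/3) = -4139/6750000 rad

Load 1 — triangular load w₀=18 kN/m (0→w₀ over full span):
  θ_1 = (w₀Lx²/4-w₀L²x/3-w₀x⁴/(24L))/EI = (18·4·(4/3)²/4-18·4²·(4/3)/3-18·(4/3)⁴/(24·4))/200000 = -163/337500 rad
Load 2 — applied couple M₀=3 kN·m at a=8/3 m (b=L-a=4/3):
  θ_2 = M₀x/EI  [x≤a] = 3·(4/3)/200000 = 1/50000 rad
Load 3 — point force P=13 kN at a=12/5 m (b=L-a=8/5):
  θ_3 = -Px(2a-x)/(2EI)  [x≤a] = -13·(4/3)·(2·(12/5)-(4/3))/(2·200000) = -169/1125000 rad
Superposition: θ = Σ θ_i = -4139/6750000 rad ≈ -0.000613 rad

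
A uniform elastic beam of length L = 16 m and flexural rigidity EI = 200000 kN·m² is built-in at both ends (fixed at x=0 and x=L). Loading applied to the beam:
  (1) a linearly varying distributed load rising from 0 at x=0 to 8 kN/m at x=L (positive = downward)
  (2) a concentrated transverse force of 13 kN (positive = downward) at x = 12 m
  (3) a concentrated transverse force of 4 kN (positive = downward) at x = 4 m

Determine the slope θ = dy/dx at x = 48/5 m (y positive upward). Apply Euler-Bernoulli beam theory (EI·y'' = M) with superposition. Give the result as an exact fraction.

Load 1 — triangular load w₀=8 kN/m (0→w₀ over full span):
  θ_1 = -w₀(2x(L-x)(L-2x)(x+2L)+x²(L-x)²)/(120LEI) = -8·(2·(48/5)·(16-(48/5))·(16-2·(48/5))·((48/5)+2·16)+(48/5)²·(16-(48/5))²)/(120·16·200000) = 512/1953125 rad
Load 2 — point force P=13 kN at a=12 m (b=L-a=4):
  θ_2 = -Pb²x(2aL-(3a+b)x)/(2L³EI)  [x≤a] = -13·4²·(48/5)·(2·12·16-(3·12+4)·(48/5))/(2·16³·200000) = 0 rad
Load 3 — point force P=4 kN at a=4 m (b=L-a=12):
  θ_3 = Pa²(L-x)(2bL-(3b+a)(L-x))/(2L³EI)  [x>a] = 4·4²·(16-(48/5))·(2·12·16-(3·12+4)·(16-(48/5)))/(2·16³·200000) = 1/31250 rad
Superposition: θ = Σ θ_i = 1149/3906250 rad ≈ 0.000294 rad

θ(48/5) = 1149/3906250 rad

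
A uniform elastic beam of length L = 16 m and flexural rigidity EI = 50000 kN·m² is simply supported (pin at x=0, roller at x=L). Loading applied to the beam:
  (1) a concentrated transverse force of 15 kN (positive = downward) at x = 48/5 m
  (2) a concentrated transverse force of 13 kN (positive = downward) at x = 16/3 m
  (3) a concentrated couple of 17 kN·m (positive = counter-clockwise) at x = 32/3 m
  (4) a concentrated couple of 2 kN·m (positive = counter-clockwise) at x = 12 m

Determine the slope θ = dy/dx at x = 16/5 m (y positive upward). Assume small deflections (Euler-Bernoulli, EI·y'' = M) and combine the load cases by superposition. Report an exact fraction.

Load 1 — point force P=15 kN at a=48/5 m (b=L-a=32/5):
  θ_1 = -Pb(L²-b²-3x²)/(6LEI)  [x≤a] = -15·(32/5)·(16²-(32/5)²-3·(16/5)²)/(6·16·50000) = -288/78125 rad
Load 2 — point force P=13 kN at a=16/3 m (b=L-a=32/3):
  θ_2 = -Pb(L²-b²-3x²)/(6LEI)  [x≤a] = -13·(32/3)·(16²-(32/3)²-3·(16/5)²)/(6·16·50000) = -20384/6328125 rad
Load 3 — applied couple M₀=17 kN·m at a=32/3 m (b=L-a=16/3):
  θ_3 = (M₀x²/(2L)+C₁)/EI  [x≤a] with C₁=M₀(3b²-L²)/(6L)=-272/9 = (17·(16/5)²/(2·16)+(-272/9))/50000 = -697/1406250 rad
Load 4 — applied couple M₀=2 kN·m at a=12 m (b=L-a=4):
  θ_4 = (M₀x²/(2L)+C₁)/EI  [x≤a] with C₁=M₀(3b²-L²)/(6L)=-13/3 = (2·(16/5)²/(2·16)+(-13/3))/50000 = -277/3750000 rad
Superposition: θ = Σ θ_i = -151411/20250000 rad ≈ -0.007477 rad

θ(16/5) = -151411/20250000 rad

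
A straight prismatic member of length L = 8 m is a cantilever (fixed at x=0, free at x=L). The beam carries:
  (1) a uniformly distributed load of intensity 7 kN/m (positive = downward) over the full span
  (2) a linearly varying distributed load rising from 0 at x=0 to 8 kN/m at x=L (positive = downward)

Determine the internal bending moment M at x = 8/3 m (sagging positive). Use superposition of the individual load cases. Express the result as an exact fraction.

M(8/3) = -15232/81 kN·m

Load 1 — uniform load w=7 kN/m over full span:
  M_1 = -w(L-x)²/2 = -7·(8-(8/3))²/2 = -896/9 kN·m
Load 2 — triangular load w₀=8 kN/m (0→w₀ over full span):
  M_2 = w₀Lx/2 - w₀L²/3 - w₀x³/(6L) = 8·8·(8/3)/2 - 8·8²/3 - 8·(8/3)³/(6·8) = -7168/81 kN·m
Superposition: M = Σ M_i = -15232/81 kN·m ≈ -188.049383 kN·m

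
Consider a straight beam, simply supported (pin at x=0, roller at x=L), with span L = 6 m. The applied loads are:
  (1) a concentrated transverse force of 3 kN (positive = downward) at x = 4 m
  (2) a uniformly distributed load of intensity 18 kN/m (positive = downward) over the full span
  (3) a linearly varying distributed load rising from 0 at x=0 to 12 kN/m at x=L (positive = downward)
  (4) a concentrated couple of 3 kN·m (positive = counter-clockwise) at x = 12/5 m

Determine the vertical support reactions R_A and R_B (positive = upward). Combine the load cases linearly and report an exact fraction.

R_A = 135/2 kN, R_B = 159/2 kN

Load 1 — point force P=3 kN at a=4 m (b=L-a=2):
  R_A = Pb/L = 3·2/6 = 1 kN
  R_B = Pa/L = 3·4/6 = 2 kN
Load 2 — uniform load w=18 kN/m over full span:
  R_A = wL/2 = 18·6/2 = 54 kN
  R_B = wL/2 = 18·6/2 = 54 kN
Load 3 — triangular load w₀=12 kN/m (0→w₀ over full span):
  R_A = w₀L/6 = 12·6/6 = 12 kN
  R_B = w₀L/3 = 12·6/3 = 24 kN
Load 4 — applied couple M₀=3 kN·m at a=12/5 m (b=L-a=18/5):
  R_A = M₀/L = 3/6 = 1/2 kN
  R_B = -M₀/L = -3/6 = -1/2 kN
Superposition: R_A = 135/2 kN, R_B = 159/2 kN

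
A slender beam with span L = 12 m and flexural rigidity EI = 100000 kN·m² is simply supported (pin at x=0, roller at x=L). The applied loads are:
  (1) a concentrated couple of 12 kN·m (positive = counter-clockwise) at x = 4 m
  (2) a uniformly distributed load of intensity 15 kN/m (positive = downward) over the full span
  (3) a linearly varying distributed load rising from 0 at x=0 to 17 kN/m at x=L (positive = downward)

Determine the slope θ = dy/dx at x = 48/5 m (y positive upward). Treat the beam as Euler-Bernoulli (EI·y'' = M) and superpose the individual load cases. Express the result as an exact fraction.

Load 1 — applied couple M₀=12 kN·m at a=4 m (b=L-a=8):
  θ_1 = (M₀x²/(2L)-M₀(x-a)+C₁)/EI  [x>a] with C₁=M₀(3b²-L²)/(6L)=8 = (12·(48/5)²/(2·12)-12·((48/5)-4)+8)/100000 = -41/312500 rad
Load 2 — uniform load w=15 kN/m over full span:
  θ_2 = -w(L³-6Lx²+4x³)/(24EI) = -15·(12³-6·12·(48/5)²+4·(48/5)³)/(24·100000) = 2673/312500 rad
Load 3 — triangular load w₀=17 kN/m (0→w₀ over full span):
  θ_3 = -w₀(7L⁴-30L²x²+15x⁴)/(360LEI) = -17·(7·12⁴-30·12²·(48/5)²+15·(48/5)⁴)/(360·12·100000) = 38607/7812500 rad
Superposition: θ = Σ θ_i = 104407/7812500 rad ≈ 0.013364 rad

θ(48/5) = 104407/7812500 rad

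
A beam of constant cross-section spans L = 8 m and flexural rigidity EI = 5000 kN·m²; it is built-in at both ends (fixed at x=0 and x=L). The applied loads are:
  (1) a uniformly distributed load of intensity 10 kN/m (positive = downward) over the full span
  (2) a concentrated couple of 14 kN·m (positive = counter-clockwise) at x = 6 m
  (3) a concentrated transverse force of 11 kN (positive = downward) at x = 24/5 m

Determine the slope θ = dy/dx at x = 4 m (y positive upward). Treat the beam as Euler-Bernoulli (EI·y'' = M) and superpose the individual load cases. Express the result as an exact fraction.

θ(4) = -2283/2500000 rad

Load 1 — uniform load w=10 kN/m over full span:
  θ_1 = -wx(L-x)(L-2x)/(12EI) = -10·4·(8-4)·(8-2·4)/(12·5000) = 0 rad
Load 2 — applied couple M₀=14 kN·m at a=6 m (b=L-a=2):
  θ_2 = (R_Ax²/2 - M_Ax)/EI  [x≤a] with R_A=63/32, M_A=35/8 = ((63/32)·4²/2 - (35/8)·4)/5000 = -7/20000 rad
Load 3 — point force P=11 kN at a=24/5 m (b=L-a=16/5):
  θ_3 = -Pb²x(2aL-(3a+b)x)/(2L³EI)  [x≤a] = -11·(16/5)²·4·(2·(24/5)·8-(3·(24/5)+(16/5))·4)/(2·8³·5000) = -44/78125 rad
Superposition: θ = Σ θ_i = -2283/2500000 rad ≈ -0.000913 rad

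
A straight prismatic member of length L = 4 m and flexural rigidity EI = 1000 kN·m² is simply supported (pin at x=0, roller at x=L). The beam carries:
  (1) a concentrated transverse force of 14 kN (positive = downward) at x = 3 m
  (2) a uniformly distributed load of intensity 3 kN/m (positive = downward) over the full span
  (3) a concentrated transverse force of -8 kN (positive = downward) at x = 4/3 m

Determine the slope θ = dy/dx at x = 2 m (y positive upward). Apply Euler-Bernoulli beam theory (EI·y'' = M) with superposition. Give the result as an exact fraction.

θ(2) = -887/324000 rad

Load 1 — point force P=14 kN at a=3 m (b=L-a=1):
  θ_1 = -Pb(L²-b²-3x²)/(6LEI)  [x≤a] = -14·1·(4²-1²-3·2²)/(6·4·1000) = -7/4000 rad
Load 2 — uniform load w=3 kN/m over full span:
  θ_2 = -w(L³-6Lx²+4x³)/(24EI) = -3·(4³-6·4·2²+4·2³)/(24·1000) = 0 rad
Load 3 — point force P=-8 kN at a=4/3 m (b=L-a=8/3):
  θ_3 = -Pa(2L²-6Lx+3x²+a²)/(6LEI)  [x>a] = -(-8)·(4/3)·(2·4²-6·4·2+3·2²+(4/3)²)/(6·4·1000) = -2/2025 rad
Superposition: θ = Σ θ_i = -887/324000 rad ≈ -0.002738 rad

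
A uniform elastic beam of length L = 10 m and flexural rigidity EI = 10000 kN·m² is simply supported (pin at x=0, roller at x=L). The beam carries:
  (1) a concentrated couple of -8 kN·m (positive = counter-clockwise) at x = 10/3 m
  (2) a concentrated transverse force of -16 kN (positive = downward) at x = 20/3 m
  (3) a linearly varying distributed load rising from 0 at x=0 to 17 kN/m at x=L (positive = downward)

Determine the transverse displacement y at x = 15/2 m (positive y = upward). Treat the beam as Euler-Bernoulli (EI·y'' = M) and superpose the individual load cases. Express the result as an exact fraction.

y(15/2) = -1035413/16588800 m

Load 1 — applied couple M₀=-8 kN·m at a=10/3 m (b=L-a=20/3):
  y_1 = (M₀x³/(6L)-M₀(x-a)²/2+C₁x)/EI  [x>a] with C₁=M₀(3b²-L²)/(6L)=-40/9 = ((-8)·(15/2)³/(6·10)-(-8)·((15/2)-(10/3))²/2+(-40/9)·(15/2))/10000 = -29/14400 m
Load 2 — point force P=-16 kN at a=20/3 m (b=L-a=10/3):
  y_2 = -Pa(L-x)(2Lx-a²-x²)/(6LEI)  [x>a] = -(-16)·(20/3)·(10-(15/2))·(2·10·(15/2)-(20/3)²-(15/2)²)/(6·10·10000) = 71/3240 m
Load 3 — triangular load w₀=17 kN/m (0→w₀ over full span):
  y_3 = -w₀x(7L⁴-10L²x²+3x⁴)/(360LEI) = -17·(15/2)·(7·10⁴-10·10²·(15/2)²+3·(15/2)⁴)/(360·10·10000) = -2023/24576 m
Superposition: y = Σ y_i = -1035413/16588800 m ≈ -0.062416 m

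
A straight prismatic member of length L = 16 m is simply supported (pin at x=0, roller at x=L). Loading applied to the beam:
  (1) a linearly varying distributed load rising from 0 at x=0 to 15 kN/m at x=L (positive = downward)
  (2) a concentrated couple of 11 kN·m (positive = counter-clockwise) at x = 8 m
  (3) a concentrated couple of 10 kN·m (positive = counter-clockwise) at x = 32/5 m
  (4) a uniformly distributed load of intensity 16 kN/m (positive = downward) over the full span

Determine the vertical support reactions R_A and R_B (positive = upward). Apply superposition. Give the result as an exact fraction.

R_A = 2709/16 kN, R_B = 3307/16 kN

Load 1 — triangular load w₀=15 kN/m (0→w₀ over full span):
  R_A = w₀L/6 = 15·16/6 = 40 kN
  R_B = w₀L/3 = 15·16/3 = 80 kN
Load 2 — applied couple M₀=11 kN·m at a=8 m (b=L-a=8):
  R_A = M₀/L = 11/16 kN
  R_B = -M₀/L = -11/16 kN
Load 3 — applied couple M₀=10 kN·m at a=32/5 m (b=L-a=48/5):
  R_A = M₀/L = 10/16 = 5/8 kN
  R_B = -M₀/L = -10/16 = -5/8 kN
Load 4 — uniform load w=16 kN/m over full span:
  R_A = wL/2 = 16·16/2 = 128 kN
  R_B = wL/2 = 16·16/2 = 128 kN
Superposition: R_A = 2709/16 kN, R_B = 3307/16 kN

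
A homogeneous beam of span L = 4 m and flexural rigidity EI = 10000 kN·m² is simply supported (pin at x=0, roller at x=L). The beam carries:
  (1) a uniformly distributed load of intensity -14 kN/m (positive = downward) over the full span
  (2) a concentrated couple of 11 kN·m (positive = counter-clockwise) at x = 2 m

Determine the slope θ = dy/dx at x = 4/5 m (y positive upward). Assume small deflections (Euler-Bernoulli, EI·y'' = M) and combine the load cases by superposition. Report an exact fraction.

Load 1 — uniform load w=-14 kN/m over full span:
  θ_1 = -w(L³-6Lx²+4x³)/(24EI) = -(-14)·(4³-6·4·(4/5)²+4·(4/5)³)/(24·10000) = 231/78125 rad
Load 2 — applied couple M₀=11 kN·m at a=2 m (b=L-a=2):
  θ_2 = (M₀x²/(2L)+C₁)/EI  [x≤a] with C₁=M₀(3b²-L²)/(6L)=-11/6 = (11·(4/5)²/(2·4)+(-11/6))/10000 = -143/1500000 rad
Superposition: θ = Σ θ_i = 21461/7500000 rad ≈ 0.002861 rad

θ(4/5) = 21461/7500000 rad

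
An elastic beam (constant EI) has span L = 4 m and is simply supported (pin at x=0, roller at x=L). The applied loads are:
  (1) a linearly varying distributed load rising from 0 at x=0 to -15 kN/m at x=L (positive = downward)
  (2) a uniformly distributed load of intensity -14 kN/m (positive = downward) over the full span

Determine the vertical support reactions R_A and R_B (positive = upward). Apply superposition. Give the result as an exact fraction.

Load 1 — triangular load w₀=-15 kN/m (0→w₀ over full span):
  R_A = w₀L/6 = (-15)·4/6 = -10 kN
  R_B = w₀L/3 = (-15)·4/3 = -20 kN
Load 2 — uniform load w=-14 kN/m over full span:
  R_A = wL/2 = (-14)·4/2 = -28 kN
  R_B = wL/2 = (-14)·4/2 = -28 kN
Superposition: R_A = -38 kN, R_B = -48 kN

R_A = -38 kN, R_B = -48 kN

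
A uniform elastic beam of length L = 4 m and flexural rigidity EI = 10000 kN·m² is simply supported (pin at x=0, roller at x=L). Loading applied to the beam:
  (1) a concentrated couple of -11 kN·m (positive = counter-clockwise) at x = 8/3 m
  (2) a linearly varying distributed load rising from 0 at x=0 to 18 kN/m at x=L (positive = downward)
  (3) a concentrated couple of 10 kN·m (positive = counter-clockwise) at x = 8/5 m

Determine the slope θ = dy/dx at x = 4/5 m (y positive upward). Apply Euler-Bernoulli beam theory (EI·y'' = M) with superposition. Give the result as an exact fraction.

Load 1 — applied couple M₀=-11 kN·m at a=8/3 m (b=L-a=4/3):
  θ_1 = (M₀x²/(2L)+C₁)/EI  [x≤a] with C₁=M₀(3b²-L²)/(6L)=44/9 = ((-11)·(4/5)²/(2·4)+(44/9))/10000 = 451/1125000 rad
Load 2 — triangular load w₀=18 kN/m (0→w₀ over full span):
  θ_2 = -w₀(7L⁴-30L²x²+15x⁴)/(360LEI) = -18·(7·4⁴-30·4²·(4/5)²+15·(4/5)⁴)/(360·4·10000) = -728/390625 rad
Load 3 — applied couple M₀=10 kN·m at a=8/5 m (b=L-a=12/5):
  θ_3 = (M₀x²/(2L)+C₁)/EI  [x≤a] with C₁=M₀(3b²-L²)/(6L)=8/15 = (10·(4/5)²/(2·4)+(8/15))/10000 = 1/7500 rad
Superposition: θ = Σ θ_i = -37391/28125000 rad ≈ -0.001329 rad

θ(4/5) = -37391/28125000 rad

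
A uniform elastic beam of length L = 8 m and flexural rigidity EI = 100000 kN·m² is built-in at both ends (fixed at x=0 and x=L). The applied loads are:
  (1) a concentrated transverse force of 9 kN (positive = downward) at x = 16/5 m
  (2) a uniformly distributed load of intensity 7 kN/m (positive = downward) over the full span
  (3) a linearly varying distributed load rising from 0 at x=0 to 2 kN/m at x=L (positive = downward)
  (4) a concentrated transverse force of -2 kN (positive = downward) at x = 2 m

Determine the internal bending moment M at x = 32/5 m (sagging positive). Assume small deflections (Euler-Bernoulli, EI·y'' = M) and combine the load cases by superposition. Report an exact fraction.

M(32/5) = -21869/7500 kN·m

Load 1 — point force P=9 kN at a=16/5 m (b=L-a=24/5):
  M_1 = Pa²(a+3b)(L-x)/L³ - Pa²b/L²  [x>a] = 9·(16/5)²·((16/5)+3·(24/5))·(8-(32/5))/8³ - 9·(16/5)²·(24/5)/8² = -1152/625 kN·m
Load 2 — uniform load w=7 kN/m over full span:
  M_2 = wLx/2 - wL²/12 - wx²/2 = 7·8·(32/5)/2 - 7·8²/12 - 7·(32/5)²/2 = -112/75 kN·m
Load 3 — triangular load w₀=2 kN/m (0→w₀ over full span):
  M_3 = 3w₀Lx/20 - w₀L²/30 - w₀x³/(6L) = 3·2·8·(32/5)/20 - 2·8²/30 - 2·(32/5)³/(6·8) = 64/375 kN·m
Load 4 — point force P=-2 kN at a=2 m (b=L-a=6):
  M_4 = Pa²(a+3b)(L-x)/L³ - Pa²b/L²  [x>a] = (-2)·2²·(2+3·6)·(8-(32/5))/8³ - (-2)·2²·6/8² = 1/4 kN·m
Superposition: M = Σ M_i = -21869/7500 kN·m ≈ -2.915867 kN·m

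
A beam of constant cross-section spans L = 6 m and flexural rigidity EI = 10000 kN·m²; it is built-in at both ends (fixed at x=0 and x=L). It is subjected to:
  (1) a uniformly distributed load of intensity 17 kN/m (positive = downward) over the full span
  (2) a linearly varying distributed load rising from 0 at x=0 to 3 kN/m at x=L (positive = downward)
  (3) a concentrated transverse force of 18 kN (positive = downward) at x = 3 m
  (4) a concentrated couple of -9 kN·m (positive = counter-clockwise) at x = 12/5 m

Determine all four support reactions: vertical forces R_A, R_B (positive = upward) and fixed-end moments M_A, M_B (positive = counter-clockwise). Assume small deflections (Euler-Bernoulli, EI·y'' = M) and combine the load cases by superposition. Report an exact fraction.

Load 1 — uniform load w=17 kN/m over full span:
  R_A = wL/2 = 17·6/2 = 51 kN
  M_A = wL²/12 = 17·6²/12 = 51 kN·m
  R_B = wL/2 = 17·6/2 = 51 kN
  M_B = -wL²/12 = -17·6²/12 = -51 kN·m
Load 2 — triangular load w₀=3 kN/m (0→w₀ over full span):
  R_A = 3w₀L/20 = 3·3·6/20 = 27/10 kN
  M_A = w₀L²/30 = 3·6²/30 = 18/5 kN·m
  R_B = 7w₀L/20 = 7·3·6/20 = 63/10 kN
  M_B = -w₀L²/20 = -3·6²/20 = -27/5 kN·m
Load 3 — point force P=18 kN at a=3 m (b=L-a=3):
  R_A = Pb²(3a+b)/L³ = 18·3²·(3·3+3)/6³ = 9 kN
  M_A = Pab²/L² = 18·3·3²/6² = 27/2 kN·m
  R_B = Pa²(a+3b)/L³ = 18·3²·(3+3·3)/6³ = 9 kN
  M_B = -Pa²b/L² = -18·3²·3/6² = -27/2 kN·m
Load 4 — applied couple M₀=-9 kN·m at a=12/5 m (b=L-a=18/5):
  R_A = 6M₀ab/L³ = 6·(-9)·(12/5)·(18/5)/6³ = -54/25 kN
  M_A = M₀b(2a-b)/L² = (-9)·(18/5)·(2·(12/5)-(18/5))/6² = -27/25 kN·m
  R_B = -6M₀ab/L³ = -6·(-9)·(12/5)·(18/5)/6³ = 54/25 kN
  M_B = M₀a(2b-a)/L² = (-9)·(12/5)·(2·(18/5)-(12/5))/6² = -72/25 kN·m
Superposition: R_A = 3027/50 kN, M_A = 3351/50 kN·m, R_B = 3423/50 kN, M_B = -3639/50 kN·m

R_A = 3027/50 kN, M_A = 3351/50 kN·m, R_B = 3423/50 kN, M_B = -3639/50 kN·m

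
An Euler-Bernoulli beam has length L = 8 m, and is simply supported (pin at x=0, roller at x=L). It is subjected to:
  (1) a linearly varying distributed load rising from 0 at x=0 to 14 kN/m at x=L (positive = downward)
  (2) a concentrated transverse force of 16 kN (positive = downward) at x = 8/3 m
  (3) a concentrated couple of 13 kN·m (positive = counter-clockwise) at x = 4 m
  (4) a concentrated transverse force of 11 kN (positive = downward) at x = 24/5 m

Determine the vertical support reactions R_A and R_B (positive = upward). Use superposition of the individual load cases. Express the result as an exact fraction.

R_A = 4243/120 kN, R_B = 5717/120 kN

Load 1 — triangular load w₀=14 kN/m (0→w₀ over full span):
  R_A = w₀L/6 = 14·8/6 = 56/3 kN
  R_B = w₀L/3 = 14·8/3 = 112/3 kN
Load 2 — point force P=16 kN at a=8/3 m (b=L-a=16/3):
  R_A = Pb/L = 16·(16/3)/8 = 32/3 kN
  R_B = Pa/L = 16·(8/3)/8 = 16/3 kN
Load 3 — applied couple M₀=13 kN·m at a=4 m (b=L-a=4):
  R_A = M₀/L = 13/8 kN
  R_B = -M₀/L = -13/8 kN
Load 4 — point force P=11 kN at a=24/5 m (b=L-a=16/5):
  R_A = Pb/L = 11·(16/5)/8 = 22/5 kN
  R_B = Pa/L = 11·(24/5)/8 = 33/5 kN
Superposition: R_A = 4243/120 kN, R_B = 5717/120 kN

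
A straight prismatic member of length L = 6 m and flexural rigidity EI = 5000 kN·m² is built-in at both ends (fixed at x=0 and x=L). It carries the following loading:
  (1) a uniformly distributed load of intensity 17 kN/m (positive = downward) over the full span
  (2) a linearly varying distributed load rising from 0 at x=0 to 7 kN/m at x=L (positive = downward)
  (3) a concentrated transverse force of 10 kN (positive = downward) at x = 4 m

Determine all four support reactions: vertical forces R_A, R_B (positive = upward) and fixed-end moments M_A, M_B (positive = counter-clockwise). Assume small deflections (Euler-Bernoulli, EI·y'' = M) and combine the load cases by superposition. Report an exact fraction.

R_A = 16171/270 kN, M_A = 2873/45 kN·m, R_B = 19739/270 kN, M_B = -3262/45 kN·m

Load 1 — uniform load w=17 kN/m over full span:
  R_A = wL/2 = 17·6/2 = 51 kN
  M_A = wL²/12 = 17·6²/12 = 51 kN·m
  R_B = wL/2 = 17·6/2 = 51 kN
  M_B = -wL²/12 = -17·6²/12 = -51 kN·m
Load 2 — triangular load w₀=7 kN/m (0→w₀ over full span):
  R_A = 3w₀L/20 = 3·7·6/20 = 63/10 kN
  M_A = w₀L²/30 = 7·6²/30 = 42/5 kN·m
  R_B = 7w₀L/20 = 7·7·6/20 = 147/10 kN
  M_B = -w₀L²/20 = -7·6²/20 = -63/5 kN·m
Load 3 — point force P=10 kN at a=4 m (b=L-a=2):
  R_A = Pb²(3a+b)/L³ = 10·2²·(3·4+2)/6³ = 70/27 kN
  M_A = Pab²/L² = 10·4·2²/6² = 40/9 kN·m
  R_B = Pa²(a+3b)/L³ = 10·4²·(4+3·2)/6³ = 200/27 kN
  M_B = -Pa²b/L² = -10·4²·2/6² = -80/9 kN·m
Superposition: R_A = 16171/270 kN, M_A = 2873/45 kN·m, R_B = 19739/270 kN, M_B = -3262/45 kN·m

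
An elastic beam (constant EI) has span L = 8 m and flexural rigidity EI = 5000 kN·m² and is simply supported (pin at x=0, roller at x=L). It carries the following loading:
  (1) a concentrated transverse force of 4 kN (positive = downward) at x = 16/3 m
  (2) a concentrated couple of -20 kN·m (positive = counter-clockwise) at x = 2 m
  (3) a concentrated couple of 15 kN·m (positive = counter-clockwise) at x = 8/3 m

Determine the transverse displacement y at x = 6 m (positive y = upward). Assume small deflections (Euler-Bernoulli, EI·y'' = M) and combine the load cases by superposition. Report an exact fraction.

y(6) = -7109/810000 m

Load 1 — point force P=4 kN at a=16/3 m (b=L-a=8/3):
  y_1 = -Pa(L-x)(2Lx-a²-x²)/(6LEI)  [x>a] = -4·(16/3)·(8-6)·(2·8·6-(16/3)²-6²)/(6·8·5000) = -284/50625 m
Load 2 — applied couple M₀=-20 kN·m at a=2 m (b=L-a=6):
  y_2 = (M₀x³/(6L)-M₀(x-a)²/2+C₁x)/EI  [x>a] with C₁=M₀(3b²-L²)/(6L)=-55/3 = ((-20)·6³/(6·8)-(-20)·(6-2)²/2+(-55/3)·6)/5000 = -1/125 m
Load 3 — applied couple M₀=15 kN·m at a=8/3 m (b=L-a=16/3):
  y_3 = (M₀x³/(6L)-M₀(x-a)²/2+C₁x)/EI  [x>a] with C₁=M₀(3b²-L²)/(6L)=20/3 = (15·6³/(6·8)-15·(6-(8/3))²/2+(20/3)·6)/5000 = 29/6000 m
Superposition: y = Σ y_i = -7109/810000 m ≈ -0.008777 m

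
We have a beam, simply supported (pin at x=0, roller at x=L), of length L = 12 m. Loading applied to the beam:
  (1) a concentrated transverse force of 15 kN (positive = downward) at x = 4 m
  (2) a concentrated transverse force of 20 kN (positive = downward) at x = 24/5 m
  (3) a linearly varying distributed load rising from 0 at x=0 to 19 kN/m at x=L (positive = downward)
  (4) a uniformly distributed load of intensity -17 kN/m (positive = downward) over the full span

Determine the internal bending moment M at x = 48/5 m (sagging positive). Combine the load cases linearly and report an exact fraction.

M(48/5) = -4164/125 kN·m

Load 1 — point force P=15 kN at a=4 m (b=L-a=8):
  M_1 = Pa(L-x)/L  [x>a] = 15·4·(12-(48/5))/12 = 12 kN·m
Load 2 — point force P=20 kN at a=24/5 m (b=L-a=36/5):
  M_2 = Pa(L-x)/L  [x>a] = 20·(24/5)·(12-(48/5))/12 = 96/5 kN·m
Load 3 — triangular load w₀=19 kN/m (0→w₀ over full span):
  M_3 = w₀Lx/6 - w₀x³/(6L) = 19·12·(48/5)/6 - 19·(48/5)³/(6·12) = 16416/125 kN·m
Load 4 — uniform load w=-17 kN/m over full span:
  M_4 = wx(L-x)/2 = (-17)·(48/5)·(12-(48/5))/2 = -4896/25 kN·m
Superposition: M = Σ M_i = -4164/125 kN·m ≈ -33.312000 kN·m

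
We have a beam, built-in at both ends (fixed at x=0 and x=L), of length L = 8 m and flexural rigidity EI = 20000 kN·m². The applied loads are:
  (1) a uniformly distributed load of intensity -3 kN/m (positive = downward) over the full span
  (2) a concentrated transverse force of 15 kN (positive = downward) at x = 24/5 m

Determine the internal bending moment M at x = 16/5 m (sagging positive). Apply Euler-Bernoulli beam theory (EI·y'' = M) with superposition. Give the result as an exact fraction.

Load 1 — uniform load w=-3 kN/m over full span:
  M_1 = wLx/2 - wL²/12 - wx²/2 = (-3)·8·(16/5)/2 - (-3)·8²/12 - (-3)·(16/5)²/2 = -176/25 kN·m
Load 2 — point force P=15 kN at a=24/5 m (b=L-a=16/5):
  M_2 = Pb²(3a+b)x/L³ - Pab²/L²  [x≤a] = 15·(16/5)²·(3·(24/5)+(16/5))·(16/5)/8³ - 15·(24/5)·(16/5)²/8² = 672/125 kN·m
Superposition: M = Σ M_i = -208/125 kN·m ≈ -1.664000 kN·m

M(16/5) = -208/125 kN·m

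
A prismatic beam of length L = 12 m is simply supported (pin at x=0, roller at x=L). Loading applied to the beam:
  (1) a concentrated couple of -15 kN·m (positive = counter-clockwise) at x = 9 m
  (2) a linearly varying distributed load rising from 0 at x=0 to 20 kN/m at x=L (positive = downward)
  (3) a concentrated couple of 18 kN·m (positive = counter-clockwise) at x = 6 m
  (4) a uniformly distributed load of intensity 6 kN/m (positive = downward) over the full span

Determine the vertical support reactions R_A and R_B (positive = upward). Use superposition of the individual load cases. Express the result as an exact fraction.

R_A = 305/4 kN, R_B = 463/4 kN

Load 1 — applied couple M₀=-15 kN·m at a=9 m (b=L-a=3):
  R_A = M₀/L = (-15)/12 = -5/4 kN
  R_B = -M₀/L = -(-15)/12 = 5/4 kN
Load 2 — triangular load w₀=20 kN/m (0→w₀ over full span):
  R_A = w₀L/6 = 20·12/6 = 40 kN
  R_B = w₀L/3 = 20·12/3 = 80 kN
Load 3 — applied couple M₀=18 kN·m at a=6 m (b=L-a=6):
  R_A = M₀/L = 18/12 = 3/2 kN
  R_B = -M₀/L = -18/12 = -3/2 kN
Load 4 — uniform load w=6 kN/m over full span:
  R_A = wL/2 = 6·12/2 = 36 kN
  R_B = wL/2 = 6·12/2 = 36 kN
Superposition: R_A = 305/4 kN, R_B = 463/4 kN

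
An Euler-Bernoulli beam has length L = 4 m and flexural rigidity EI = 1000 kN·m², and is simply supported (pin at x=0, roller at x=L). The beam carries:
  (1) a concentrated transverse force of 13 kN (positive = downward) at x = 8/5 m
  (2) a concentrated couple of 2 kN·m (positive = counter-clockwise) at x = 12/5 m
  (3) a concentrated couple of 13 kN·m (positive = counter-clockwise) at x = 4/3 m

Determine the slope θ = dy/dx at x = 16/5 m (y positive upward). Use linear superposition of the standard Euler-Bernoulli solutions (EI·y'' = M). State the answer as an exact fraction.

θ(16/5) = 3101/562500 rad

Load 1 — point force P=13 kN at a=8/5 m (b=L-a=12/5):
  θ_1 = -Pa(2L²-6Lx+3x²+a²)/(6LEI)  [x>a] = -13·(8/5)·(2·4²-6·4·(16/5)+3·(16/5)²+(8/5)²)/(6·4·1000) = 156/15625 rad
Load 2 — applied couple M₀=2 kN·m at a=12/5 m (b=L-a=8/5):
  θ_2 = (M₀x²/(2L)-M₀(x-a)+C₁)/EI  [x>a] with C₁=M₀(3b²-L²)/(6L)=-52/75 = (2·(16/5)²/(2·4)-2·((16/5)-(12/5))+(-52/75))/1000 = 1/3750 rad
Load 3 — applied couple M₀=13 kN·m at a=4/3 m (b=L-a=8/3):
  θ_3 = (M₀x²/(2L)-M₀(x-a)+C₁)/EI  [x>a] with C₁=M₀(3b²-L²)/(6L)=26/9 = (13·(16/5)²/(2·4)-13·((16/5)-(4/3))+(26/9))/1000 = -533/112500 rad
Superposition: θ = Σ θ_i = 3101/562500 rad ≈ 0.005513 rad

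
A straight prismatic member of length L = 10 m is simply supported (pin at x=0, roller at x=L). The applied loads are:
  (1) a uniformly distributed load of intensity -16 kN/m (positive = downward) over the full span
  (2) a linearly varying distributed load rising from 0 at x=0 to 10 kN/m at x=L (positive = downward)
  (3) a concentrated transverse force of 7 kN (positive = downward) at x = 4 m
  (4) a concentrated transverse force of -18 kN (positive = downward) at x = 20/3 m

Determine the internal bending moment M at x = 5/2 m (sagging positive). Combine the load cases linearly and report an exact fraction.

M(5/2) = -1847/16 kN·m

Load 1 — uniform load w=-16 kN/m over full span:
  M_1 = wx(L-x)/2 = (-16)·(5/2)·(10-(5/2))/2 = -150 kN·m
Load 2 — triangular load w₀=10 kN/m (0→w₀ over full span):
  M_2 = w₀Lx/6 - w₀x³/(6L) = 10·10·(5/2)/6 - 10·(5/2)³/(6·10) = 625/16 kN·m
Load 3 — point force P=7 kN at a=4 m (b=L-a=6):
  M_3 = Pbx/L  [x≤a] = 7·6·(5/2)/10 = 21/2 kN·m
Load 4 — point force P=-18 kN at a=20/3 m (b=L-a=10/3):
  M_4 = Pbx/L  [x≤a] = (-18)·(10/3)·(5/2)/10 = -15 kN·m
Superposition: M = Σ M_i = -1847/16 kN·m ≈ -115.437500 kN·m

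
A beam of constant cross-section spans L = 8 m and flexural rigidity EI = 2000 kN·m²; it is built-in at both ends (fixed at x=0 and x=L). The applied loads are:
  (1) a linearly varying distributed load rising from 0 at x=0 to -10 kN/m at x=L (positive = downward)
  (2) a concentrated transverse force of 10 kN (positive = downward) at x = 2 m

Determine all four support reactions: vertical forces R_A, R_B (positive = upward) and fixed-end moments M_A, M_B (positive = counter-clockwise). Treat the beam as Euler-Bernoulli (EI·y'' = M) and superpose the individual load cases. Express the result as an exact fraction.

Load 1 — triangular load w₀=-10 kN/m (0→w₀ over full span):
  R_A = 3w₀L/20 = 3·(-10)·8/20 = -12 kN
  M_A = w₀L²/30 = (-10)·8²/30 = -64/3 kN·m
  R_B = 7w₀L/20 = 7·(-10)·8/20 = -28 kN
  M_B = -w₀L²/20 = -(-10)·8²/20 = 32 kN·m
Load 2 — point force P=10 kN at a=2 m (b=L-a=6):
  R_A = Pb²(3a+b)/L³ = 10·6²·(3·2+6)/8³ = 135/16 kN
  M_A = Pab²/L² = 10·2·6²/8² = 45/4 kN·m
  R_B = Pa²(a+3b)/L³ = 10·2²·(2+3·6)/8³ = 25/16 kN
  M_B = -Pa²b/L² = -10·2²·6/8² = -15/4 kN·m
Superposition: R_A = -57/16 kN, M_A = -121/12 kN·m, R_B = -423/16 kN, M_B = 113/4 kN·m

R_A = -57/16 kN, M_A = -121/12 kN·m, R_B = -423/16 kN, M_B = 113/4 kN·m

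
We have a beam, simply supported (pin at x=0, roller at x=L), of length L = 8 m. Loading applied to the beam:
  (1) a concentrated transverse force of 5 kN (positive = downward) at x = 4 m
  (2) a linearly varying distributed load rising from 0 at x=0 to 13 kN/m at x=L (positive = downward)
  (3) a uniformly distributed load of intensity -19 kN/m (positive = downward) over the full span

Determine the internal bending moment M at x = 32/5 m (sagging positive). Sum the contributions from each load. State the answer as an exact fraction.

Load 1 — point force P=5 kN at a=4 m (b=L-a=4):
  M_1 = Pa(L-x)/L  [x>a] = 5·4·(8-(32/5))/8 = 4 kN·m
Load 2 — triangular load w₀=13 kN/m (0→w₀ over full span):
  M_2 = w₀Lx/6 - w₀x³/(6L) = 13·8·(32/5)/6 - 13·(32/5)³/(6·8) = 4992/125 kN·m
Load 3 — uniform load w=-19 kN/m over full span:
  M_3 = wx(L-x)/2 = (-19)·(32/5)·(8-(32/5))/2 = -2432/25 kN·m
Superposition: M = Σ M_i = -6668/125 kN·m ≈ -53.344000 kN·m

M(32/5) = -6668/125 kN·m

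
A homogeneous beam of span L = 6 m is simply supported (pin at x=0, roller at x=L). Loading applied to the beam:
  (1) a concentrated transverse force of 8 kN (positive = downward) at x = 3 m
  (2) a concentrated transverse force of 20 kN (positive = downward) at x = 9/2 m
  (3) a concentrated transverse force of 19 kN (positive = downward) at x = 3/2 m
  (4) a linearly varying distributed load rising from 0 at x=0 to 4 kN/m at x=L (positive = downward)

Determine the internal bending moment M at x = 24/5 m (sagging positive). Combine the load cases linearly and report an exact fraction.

M(24/5) = 8853/250 kN·m

Load 1 — point force P=8 kN at a=3 m (b=L-a=3):
  M_1 = Pa(L-x)/L  [x>a] = 8·3·(6-(24/5))/6 = 24/5 kN·m
Load 2 — point force P=20 kN at a=9/2 m (b=L-a=3/2):
  M_2 = Pa(L-x)/L  [x>a] = 20·(9/2)·(6-(24/5))/6 = 18 kN·m
Load 3 — point force P=19 kN at a=3/2 m (b=L-a=9/2):
  M_3 = Pa(L-x)/L  [x>a] = 19·(3/2)·(6-(24/5))/6 = 57/10 kN·m
Load 4 — triangular load w₀=4 kN/m (0→w₀ over full span):
  M_4 = w₀Lx/6 - w₀x³/(6L) = 4·6·(24/5)/6 - 4·(24/5)³/(6·6) = 864/125 kN·m
Superposition: M = Σ M_i = 8853/250 kN·m ≈ 35.412000 kN·m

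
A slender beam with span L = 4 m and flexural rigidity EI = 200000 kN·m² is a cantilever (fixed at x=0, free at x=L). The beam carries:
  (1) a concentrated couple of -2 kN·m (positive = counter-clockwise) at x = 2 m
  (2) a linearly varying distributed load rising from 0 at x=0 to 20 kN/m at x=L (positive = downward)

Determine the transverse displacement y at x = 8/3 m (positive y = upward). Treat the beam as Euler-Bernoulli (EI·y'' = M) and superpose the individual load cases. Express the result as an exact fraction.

y(8/3) = -48319/36450000 m

Load 1 — applied couple M₀=-2 kN·m at a=2 m (b=L-a=2):
  y_1 = M₀a(2x-a)/(2EI)  [x>a] = (-2)·2·(2·(8/3)-2)/(2·200000) = -1/30000 m
Load 2 — triangular load w₀=20 kN/m (0→w₀ over full span):
  y_2 = (w₀Lx³/12-w₀L²x²/6-w₀x⁵/(120L))/EI = (20·4·(8/3)³/12-20·4²·(8/3)²/6-20·(8/3)⁵/(120·4))/200000 = -2944/2278125 m
Superposition: y = Σ y_i = -48319/36450000 m ≈ -0.001326 m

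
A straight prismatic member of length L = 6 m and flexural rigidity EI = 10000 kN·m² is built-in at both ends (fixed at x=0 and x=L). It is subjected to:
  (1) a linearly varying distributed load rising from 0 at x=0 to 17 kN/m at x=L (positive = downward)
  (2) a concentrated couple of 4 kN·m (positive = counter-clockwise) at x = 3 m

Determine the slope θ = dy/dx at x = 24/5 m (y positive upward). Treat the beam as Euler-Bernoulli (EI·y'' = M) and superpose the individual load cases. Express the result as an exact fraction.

θ(24/5) = 2373/1562500 rad

Load 1 — triangular load w₀=17 kN/m (0→w₀ over full span):
  θ_1 = -w₀(2x(L-x)(L-2x)(x+2L)+x²(L-x)²)/(120LEI) = -17·(2·(24/5)·(6-(24/5))·(6-2·(24/5))·((24/5)+2·6)+(24/5)²·(6-(24/5))²)/(120·6·10000) = 612/390625 rad
Load 2 — applied couple M₀=4 kN·m at a=3 m (b=L-a=3):
  θ_2 = (R_Ax²/2 - M_Ax - M₀(x-a))/EI  [x>a] with R_A=1, M_A=1 = (1·(24/5)²/2 - 1·(24/5) - 4·((24/5)-3))/10000 = -3/62500 rad
Superposition: θ = Σ θ_i = 2373/1562500 rad ≈ 0.001519 rad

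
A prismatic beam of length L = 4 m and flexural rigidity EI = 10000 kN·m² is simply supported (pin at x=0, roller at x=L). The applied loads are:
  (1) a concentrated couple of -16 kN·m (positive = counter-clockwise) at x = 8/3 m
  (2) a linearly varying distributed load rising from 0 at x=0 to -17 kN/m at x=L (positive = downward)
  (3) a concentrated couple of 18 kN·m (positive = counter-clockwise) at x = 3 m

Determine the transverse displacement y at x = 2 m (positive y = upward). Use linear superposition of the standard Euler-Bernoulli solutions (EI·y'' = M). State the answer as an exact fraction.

y(2) = 427/180000 m

Load 1 — applied couple M₀=-16 kN·m at a=8/3 m (b=L-a=4/3):
  y_1 = (M₀x³/(6L)+C₁x)/EI  [x≤a] with C₁=M₀(3b²-L²)/(6L)=64/9 = ((-16)·2³/(6·4)+(64/9)·2)/10000 = 1/1125 m
Load 2 — triangular load w₀=-17 kN/m (0→w₀ over full span):
  y_2 = -w₀x(7L⁴-10L²x²+3x⁴)/(360LEI) = -(-17)·2·(7·4⁴-10·4²·2²+3·2⁴)/(360·4·10000) = 17/6000 m
Load 3 — applied couple M₀=18 kN·m at a=3 m (b=L-a=1):
  y_3 = (M₀x³/(6L)+C₁x)/EI  [x≤a] with C₁=M₀(3b²-L²)/(6L)=-39/4 = (18·2³/(6·4)+(-39/4)·2)/10000 = -27/20000 m
Superposition: y = Σ y_i = 427/180000 m ≈ 0.002372 m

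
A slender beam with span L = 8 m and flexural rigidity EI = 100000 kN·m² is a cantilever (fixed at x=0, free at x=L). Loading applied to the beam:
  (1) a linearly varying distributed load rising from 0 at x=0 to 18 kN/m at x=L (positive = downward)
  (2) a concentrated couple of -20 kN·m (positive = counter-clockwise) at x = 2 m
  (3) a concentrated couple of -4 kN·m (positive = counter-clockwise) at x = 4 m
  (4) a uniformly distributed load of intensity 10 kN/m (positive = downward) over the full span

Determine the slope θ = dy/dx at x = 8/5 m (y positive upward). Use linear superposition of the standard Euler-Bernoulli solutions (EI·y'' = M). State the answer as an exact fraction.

Load 1 — triangular load w₀=18 kN/m (0→w₀ over full span):
  θ_1 = (w₀Lx²/4-w₀L²x/3-w₀x⁴/(24L))/EI = (18·8·(8/5)²/4-18·8²·(8/5)/3-18·(8/5)⁴/(24·8))/100000 = -10212/1953125 rad
Load 2 — applied couple M₀=-20 kN·m at a=2 m (b=L-a=6):
  θ_2 = M₀x/EI  [x≤a] = (-20)·(8/5)/100000 = -1/3125 rad
Load 3 — applied couple M₀=-4 kN·m at a=4 m (b=L-a=4):
  θ_3 = M₀x/EI  [x≤a] = (-4)·(8/5)/100000 = -1/15625 rad
Load 4 — uniform load w=10 kN/m over full span:
  θ_4 = -wx(x²-3Lx+3L²)/(6EI) = -10·(8/5)·((8/5)²-3·8·(8/5)+3·8²)/(6·100000) = -976/234375 rad
Superposition: θ = Σ θ_i = -57286/5859375 rad ≈ -0.009777 rad

θ(8/5) = -57286/5859375 rad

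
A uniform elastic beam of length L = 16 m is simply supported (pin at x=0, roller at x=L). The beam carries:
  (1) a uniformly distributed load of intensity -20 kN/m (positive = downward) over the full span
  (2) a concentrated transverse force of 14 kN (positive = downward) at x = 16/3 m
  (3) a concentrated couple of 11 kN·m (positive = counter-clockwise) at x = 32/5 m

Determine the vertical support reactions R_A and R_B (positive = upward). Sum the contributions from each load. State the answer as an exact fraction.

Load 1 — uniform load w=-20 kN/m over full span:
  R_A = wL/2 = (-20)·16/2 = -160 kN
  R_B = wL/2 = (-20)·16/2 = -160 kN
Load 2 — point force P=14 kN at a=16/3 m (b=L-a=32/3):
  R_A = Pb/L = 14·(32/3)/16 = 28/3 kN
  R_B = Pa/L = 14·(16/3)/16 = 14/3 kN
Load 3 — applied couple M₀=11 kN·m at a=32/5 m (b=L-a=48/5):
  R_A = M₀/L = 11/16 kN
  R_B = -M₀/L = -11/16 kN
Superposition: R_A = -7199/48 kN, R_B = -7489/48 kN

R_A = -7199/48 kN, R_B = -7489/48 kN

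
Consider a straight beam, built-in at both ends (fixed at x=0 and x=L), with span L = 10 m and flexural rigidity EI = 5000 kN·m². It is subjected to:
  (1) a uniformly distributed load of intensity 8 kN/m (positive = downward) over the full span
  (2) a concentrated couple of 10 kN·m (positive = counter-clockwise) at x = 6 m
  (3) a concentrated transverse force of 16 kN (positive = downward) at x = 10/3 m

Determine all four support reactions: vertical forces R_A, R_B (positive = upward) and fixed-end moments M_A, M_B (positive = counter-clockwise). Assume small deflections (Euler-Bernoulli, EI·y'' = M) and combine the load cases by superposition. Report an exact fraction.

R_A = 35972/675 kN, M_A = 12632/135 kN·m, R_B = 28828/675 kN, M_B = -10438/135 kN·m

Load 1 — uniform load w=8 kN/m over full span:
  R_A = wL/2 = 8·10/2 = 40 kN
  M_A = wL²/12 = 8·10²/12 = 200/3 kN·m
  R_B = wL/2 = 8·10/2 = 40 kN
  M_B = -wL²/12 = -8·10²/12 = -200/3 kN·m
Load 2 — applied couple M₀=10 kN·m at a=6 m (b=L-a=4):
  R_A = 6M₀ab/L³ = 6·10·6·4/10³ = 36/25 kN
  M_A = M₀b(2a-b)/L² = 10·4·(2·6-4)/10² = 16/5 kN·m
  R_B = -6M₀ab/L³ = -6·10·6·4/10³ = -36/25 kN
  M_B = M₀a(2b-a)/L² = 10·6·(2·4-6)/10² = 6/5 kN·m
Load 3 — point force P=16 kN at a=10/3 m (b=L-a=20/3):
  R_A = Pb²(3a+b)/L³ = 16·(20/3)²·(3·(10/3)+(20/3))/10³ = 320/27 kN
  M_A = Pab²/L² = 16·(10/3)·(20/3)²/10² = 640/27 kN·m
  R_B = Pa²(a+3b)/L³ = 16·(10/3)²·((10/3)+3·(20/3))/10³ = 112/27 kN
  M_B = -Pa²b/L² = -16·(10/3)²·(20/3)/10² = -320/27 kN·m
Superposition: R_A = 35972/675 kN, M_A = 12632/135 kN·m, R_B = 28828/675 kN, M_B = -10438/135 kN·m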